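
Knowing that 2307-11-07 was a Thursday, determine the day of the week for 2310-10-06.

Thursday

Day-of-year of November 7, 2307: 311.
Day-of-year of October 6, 2310: 279.
2307 has 365 days, so 365 − 311 = 54 days remain in 2307.
Full years: 2308: 366; 2309: 365. Sum = 731.
Total: 54 + 731 + 279 = 1064 days.
1064 is a multiple of 7, so 2310-10-06 falls on the same weekday: Thursday.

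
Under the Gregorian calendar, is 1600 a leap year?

1600 is a leap year (divisible by 400).

Yes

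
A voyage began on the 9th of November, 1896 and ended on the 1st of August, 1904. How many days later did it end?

2821

From November 9, 1896 to November 9, 1903: 7 years, of which 0 contain a Feb 29 — 7×365 + 0×366 = 2555 days.
(1900 is not a leap year (divisible by 100 but not 400).)
November 1903: 30 − 9 = 21 days remain.
Then December (31), January (31), February 1904 (29), March (31), April (30), May (31), June (30), July (31): 31 + 31 + 29 + 31 + 30 + 31 + 30 + 31 = 244 days.
August 1, 1904: 1 day.
Residual: 266 days.
Total: 2821 days.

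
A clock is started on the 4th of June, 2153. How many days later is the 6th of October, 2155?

854

June 2153: 30 − 4 = 26 days remain.
Then 27 full months totalling 822 days.
October 1–6, 2155: 6 days.
Total: 26 + 822 + 6 = 854 days.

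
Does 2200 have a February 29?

No

2200 is not a leap year (divisible by 100 but not 400).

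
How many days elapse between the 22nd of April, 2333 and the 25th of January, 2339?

2104

April 22, 2333 → April 22, 2334: 365 days.
April 22, 2334 → April 22, 2335: 365 days.
April 22, 2335 → April 22, 2336: 366 days (2336 is a leap year).
April 22, 2336 → April 22, 2337: 365 days.
April 22, 2337 → April 22, 2338: 365 days.
April 2338: 30 − 22 = 8 days remain.
Then May (31), June (30), July (31), August (31), September (30), October (31), November (30), December (31): 31 + 30 + 31 + 31 + 30 + 31 + 30 + 31 = 245 days.
January 1–25, 2339: 25 days.
Residual: 278 days.
Total: 2104 days.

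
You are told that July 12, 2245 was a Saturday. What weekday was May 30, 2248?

Tuesday

July 12, 2245 → July 12, 2246: 365 days.
July 12, 2246 → July 12, 2247: 365 days.
July 2247: 31 − 12 = 19 days remain.
Then 9 full months totalling 274 days.
May 1–30, 2248: 30 days.
Residual: 323 days.
Total: 1053 days.
1053 mod 7 = 3, so 3 days after Saturday is Tuesday.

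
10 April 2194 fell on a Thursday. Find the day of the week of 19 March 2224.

Friday

Day-of-year of April 10, 2194: 100.
Day-of-year of March 19, 2224: 79.
2194 has 365 days, so 365 − 100 = 265 days remain in 2194.
Full years 2195–2223: 23 common + 6 leap = 23×365 + 6×366 = 10591 days.
Total: 265 + 10591 + 79 = 10935 days.
10935 mod 7 = 1, so 1 day after Thursday is Friday.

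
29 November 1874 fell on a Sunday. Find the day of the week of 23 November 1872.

Saturday

Count forward from the earlier date (November 23, 1872) to the later (November 29, 1874):
November 1872: 30 − 23 = 7 days remain.
Then 23 full months totalling 700 days.
November 1–29, 1874: 29 days.
Total: 7 + 700 + 29 = 736 days.
736 mod 7 = 1, so 1 day before Sunday is Saturday.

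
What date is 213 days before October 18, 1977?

March 19, 1977

Count 213 days before October 18, 1977:
March 1977: 31 − 19 = 12 days remain.
Then April (30), May (31), June (30), July (31), August (31), September (30): 30 + 31 + 30 + 31 + 31 + 30 = 183 days.
October 1–18, 1977: 18 days.
Total: 12 + 183 + 18 = 213 days.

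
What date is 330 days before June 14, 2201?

July 19, 2200

Count 330 days before June 14, 2201:
July 2200: 31 − 19 = 12 days remain.
Then 10 full months totalling 304 days.
June 1–14, 2201: 14 days.
Total: 12 + 304 + 14 = 330 days.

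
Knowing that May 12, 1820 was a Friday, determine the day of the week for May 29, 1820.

Monday

Within May 1820: 29 − 12 = 17 days.
17 mod 7 = 3, so 3 days after Friday is Monday.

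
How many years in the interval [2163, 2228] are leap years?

16

Years divisible by 4: 2164, 2168, …, 2228 — 17 in all.
Of these, 2200 is divisible by 100 but not 400, so not leap.
Leap years: 17 − 1 = 16.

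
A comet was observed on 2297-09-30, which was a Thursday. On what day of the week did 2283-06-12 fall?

Count forward from the earlier date (June 12, 2283) to the later (September 30, 2297):
Day-of-year of June 12, 2283: 163.
Day-of-year of September 30, 2297: 273.
2283 has 365 days, so 365 − 163 = 202 days remain in 2283.
Full years 2284–2296: 9 common + 4 leap = 9×365 + 4×366 = 4749 days.
Total: 202 + 4749 + 273 = 5224 days.
5224 mod 7 = 2, so 2 days before Thursday is Tuesday.

Tuesday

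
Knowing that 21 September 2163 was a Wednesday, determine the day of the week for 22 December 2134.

Count forward from the earlier date (December 22, 2134) to the later (September 21, 2163):
Day-of-year of December 22, 2134: 356.
Day-of-year of September 21, 2163: 264.
2134 has 365 days, so 365 − 356 = 9 days remain in 2134.
Full years 2135–2162: 21 common + 7 leap = 21×365 + 7×366 = 10227 days.
Total: 9 + 10227 + 264 = 10500 days.
10500 is a multiple of 7, so 22 December 2134 falls on the same weekday: Wednesday.

Wednesday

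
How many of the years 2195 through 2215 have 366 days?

4

Years divisible by 4 in [2195, 2215]: 2196, 2200, 2204, 2208, 2212.
Of these, 2200 is divisible by 100 but not 400, so not leap.
Leap years: 5 − 1 = 4.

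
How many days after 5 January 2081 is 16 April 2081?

January 2081: 31 − 5 = 26 days remain.
Then February 2081 (28), March (31): 28 + 31 = 59 days.
April 1–16, 2081: 16 days.
Total: 26 + 59 + 16 = 101 days.

101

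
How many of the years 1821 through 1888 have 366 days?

Years divisible by 4: 1824, 1828, …, 1888 — 17 in all.
No century exceptions apply. Count: 17.

17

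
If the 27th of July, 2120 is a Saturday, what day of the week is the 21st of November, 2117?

Count forward from the earlier date (November 21, 2117) to the later (July 27, 2120):
Day-of-year of November 21, 2117: 325.
Day-of-year of July 27, 2120: 209.
2117 has 365 days, so 365 − 325 = 40 days remain in 2117.
Full years: 2118: 365; 2119: 365. Sum = 730.
Total: 40 + 730 + 209 = 979 days.
979 mod 7 = 6, so 6 days before Saturday is Sunday.

Sunday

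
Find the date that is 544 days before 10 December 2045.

14 June 2044

Count 544 days before December 10, 2045:
Day-of-year of June 14, 2044: 166.
Day-of-year of December 10, 2045: 344.
2044 has 366 days, so 366 − 166 = 200 days remain in 2044.
Total: 200 + 344 = 544 days.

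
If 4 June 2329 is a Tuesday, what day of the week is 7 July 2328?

Count forward from the earlier date (July 7, 2328) to the later (June 4, 2329):
July 2328: 31 − 7 = 24 days remain.
Then 10 full months totalling 304 days.
June 1–4, 2329: 4 days.
Total: 24 + 304 + 4 = 332 days.
332 mod 7 = 3, so 3 days before Tuesday is Saturday.

Saturday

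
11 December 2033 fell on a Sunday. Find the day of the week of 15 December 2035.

December 11, 2033 → December 11, 2034: 365 days.
December 11, 2034 → December 11, 2035: 365 days.
Within December 2035: 15 − 11 = 4 days.
Total: 734 days.
734 mod 7 = 6, so 6 days after Sunday is Saturday.

Saturday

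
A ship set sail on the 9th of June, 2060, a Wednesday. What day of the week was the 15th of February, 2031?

Saturday

Count forward from the earlier date (February 15, 2031) to the later (June 9, 2060):
From February 15, 2031 to February 15, 2060: 29 years, of which 7 contain a Feb 29 — 22×365 + 7×366 = 10592 days.
February 2060: 29 − 15 = 14 days remain (2060 is a leap year, so February has 29 days).
Then March (31), April (30), May (31): 31 + 30 + 31 = 92 days.
June 1–9, 2060: 9 days.
Residual: 115 days.
Total: 10707 days.
10707 mod 7 = 4, so 4 days before Wednesday is Saturday.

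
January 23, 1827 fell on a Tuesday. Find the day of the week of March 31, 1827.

Saturday

January 1827: 31 − 23 = 8 days remain.
Then February 1827 (28): 28 days.
March 1–31, 1827: 31 days.
Total: 8 + 28 + 31 = 67 days.
67 mod 7 = 4, so 4 days after Tuesday is Saturday.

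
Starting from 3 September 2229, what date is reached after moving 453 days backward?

7 June 2228

Count 453 days before September 3, 2229:
June 2228: 30 − 7 = 23 days remain.
Then 14 full months totalling 427 days.
September 1–3, 2229: 3 days.
Total: 23 + 427 + 3 = 453 days.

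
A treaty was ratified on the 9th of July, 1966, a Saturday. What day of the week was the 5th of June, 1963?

Wednesday

Count forward from the earlier date (June 5, 1963) to the later (July 9, 1966):
Day-of-year of June 5, 1963: 156.
Day-of-year of July 9, 1966: 190.
1963 has 365 days, so 365 − 156 = 209 days remain in 1963.
Full years: 1964: 366; 1965: 365. Sum = 731.
Total: 209 + 731 + 190 = 1130 days.
1130 mod 7 = 3, so 3 days before Saturday is Wednesday.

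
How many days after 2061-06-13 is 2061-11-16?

156

June 2061: 30 − 13 = 17 days remain.
Then July (31), August (31), September (30), October (31): 31 + 31 + 30 + 31 = 123 days.
November 1–16, 2061: 16 days.
Total: 17 + 123 + 16 = 156 days.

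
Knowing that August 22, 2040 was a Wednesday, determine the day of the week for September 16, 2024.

Count forward from the earlier date (September 16, 2024) to the later (August 22, 2040):
From September 16, 2024 to September 16, 2039: 15 years, of which 3 contain a Feb 29 — 12×365 + 3×366 = 5478 days.
September 2039: 30 − 16 = 14 days remain.
Then 10 full months totalling 305 days.
August 1–22, 2040: 22 days.
Residual: 341 days.
Total: 5819 days.
5819 mod 7 = 2, so 2 days before Wednesday is Monday.

Monday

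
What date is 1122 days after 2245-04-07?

2248-05-03

Count 1122 days after April 7, 2245:
Day-of-year of April 7, 2245: 97.
Day-of-year of May 3, 2248: 124.
2245 has 365 days, so 365 − 97 = 268 days remain in 2245.
Full years: 2246: 365; 2247: 365. Sum = 730.
Total: 268 + 730 + 124 = 1122 days.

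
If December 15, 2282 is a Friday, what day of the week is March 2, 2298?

From December 15, 2282 to December 15, 2297: 15 years, of which 4 contain a Feb 29 — 11×365 + 4×366 = 5479 days.
December 2297: 31 − 15 = 16 days remain.
Then January (31), February 2298 (28): 31 + 28 = 59 days.
March 1–2, 2298: 2 days.
Residual: 77 days.
Total: 5556 days.
5556 mod 7 = 5, so 5 days after Friday is Wednesday.

Wednesday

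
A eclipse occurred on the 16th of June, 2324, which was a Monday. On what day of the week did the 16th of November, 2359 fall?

Monday

From June 16, 2324 to June 16, 2359: 35 years, of which 8 contain a Feb 29 — 27×365 + 8×366 = 12783 days.
June 2359: 30 − 16 = 14 days remain.
Then July (31), August (31), September (30), October (31): 31 + 31 + 30 + 31 = 123 days.
November 1–16, 2359: 16 days.
Residual: 153 days.
Total: 12936 days.
12936 is a multiple of 7, so the 16th of November, 2359 falls on the same weekday: Monday.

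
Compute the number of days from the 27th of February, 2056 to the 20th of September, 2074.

Day-of-year of February 27, 2056: 58.
Day-of-year of September 20, 2074: 263.
2056 has 366 days, so 366 − 58 = 308 days remain in 2056.
Full years 2057–2073: 13 common + 4 leap = 13×365 + 4×366 = 6209 days.
Total: 308 + 6209 + 263 = 6780 days.

6780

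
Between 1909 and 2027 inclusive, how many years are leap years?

29

Years divisible by 4: 1912, 1916, …, 2024 — 29 in all.
2000 is divisible by 400, so still leap.
No century exceptions apply. Count: 29.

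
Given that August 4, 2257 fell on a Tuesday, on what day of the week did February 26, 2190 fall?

Count forward from the earlier date (February 26, 2190) to the later (August 4, 2257):
From February 26, 2190 to February 26, 2257: 67 years, of which 16 contain a Feb 29 — 51×365 + 16×366 = 24471 days.
(2200 is not a leap year (divisible by 100 but not 400).)
February 2257: 28 − 26 = 2 days remain (2257 is not a leap year, so February has 28 days).
Then March (31), April (30), May (31), June (30), July (31): 31 + 30 + 31 + 30 + 31 = 153 days.
August 1–4, 2257: 4 days.
Residual: 159 days.
Total: 24630 days.
24630 mod 7 = 4, so 4 days before Tuesday is Friday.

Friday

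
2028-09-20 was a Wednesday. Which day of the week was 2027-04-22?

Count forward from the earlier date (April 22, 2027) to the later (September 20, 2028):
April 2027: 30 − 22 = 8 days remain.
Then 16 full months totalling 489 days.
September 1–20, 2028: 20 days.
Total: 8 + 489 + 20 = 517 days.
517 mod 7 = 6, so 6 days before Wednesday is Thursday.

Thursday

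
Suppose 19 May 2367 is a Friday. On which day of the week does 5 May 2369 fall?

May 19, 2367 → May 19, 2368: 366 days (2368 is a leap year).
May 2368: 31 − 19 = 12 days remain.
Then 11 full months totalling 334 days.
May 1–5, 2369: 5 days.
Residual: 351 days.
Total: 717 days.
717 mod 7 = 3, so 3 days after Friday is Monday.

Monday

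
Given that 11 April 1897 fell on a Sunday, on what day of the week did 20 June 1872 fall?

Thursday

Count forward from the earlier date (June 20, 1872) to the later (April 11, 1897):
Day-of-year of June 20, 1872: 172.
Day-of-year of April 11, 1897: 101.
1872 has 366 days, so 366 − 172 = 194 days remain in 1872.
Full years 1873–1896: 18 common + 6 leap = 18×365 + 6×366 = 8766 days.
Total: 194 + 8766 + 101 = 9061 days.
9061 mod 7 = 3, so 3 days before Sunday is Thursday.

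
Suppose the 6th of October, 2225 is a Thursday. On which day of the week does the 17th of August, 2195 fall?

Count forward from the earlier date (August 17, 2195) to the later (October 6, 2225):
Day-of-year of August 17, 2195: 229.
Day-of-year of October 6, 2225: 279.
2195 has 365 days, so 365 − 229 = 136 days remain in 2195.
Full years 2196–2224: 22 common + 7 leap = 22×365 + 7×366 = 10592 days.
Total: 136 + 10592 + 279 = 11007 days.
11007 mod 7 = 3, so 3 days before Thursday is Monday.

Monday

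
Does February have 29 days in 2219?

2219 is not a leap year.

No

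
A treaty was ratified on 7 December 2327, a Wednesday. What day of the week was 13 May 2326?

Count forward from the earlier date (May 13, 2326) to the later (December 7, 2327):
May 13, 2326 → May 13, 2327: 365 days.
May 2327: 31 − 13 = 18 days remain.
Then June (30), July (31), August (31), September (30), October (31), November (30): 30 + 31 + 31 + 30 + 31 + 30 = 183 days.
December 1–7, 2327: 7 days.
Residual: 208 days.
Total: 573 days.
573 mod 7 = 6, so 6 days before Wednesday is Thursday.

Thursday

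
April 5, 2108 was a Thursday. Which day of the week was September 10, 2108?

Monday

April 2108: 30 − 5 = 25 days remain.
Then May (31), June (30), July (31), August (31): 31 + 30 + 31 + 31 = 123 days.
September 1–10, 2108: 10 days.
Total: 25 + 123 + 10 = 158 days.
158 mod 7 = 4, so 4 days after Thursday is Monday.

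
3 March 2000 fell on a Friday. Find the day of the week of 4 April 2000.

March 2000: 31 − 3 = 28 days remain.
April 1–4, 2000: 4 days.
Total: 28 + 4 = 32 days.
32 mod 7 = 4, so 4 days after Friday is Tuesday.

Tuesday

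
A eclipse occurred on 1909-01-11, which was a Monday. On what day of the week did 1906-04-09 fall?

Count forward from the earlier date (April 9, 1906) to the later (January 11, 1909):
Day-of-year of April 9, 1906: 99.
Day-of-year of January 11, 1909: 11.
1906 has 365 days, so 365 − 99 = 266 days remain in 1906.
Full years: 1907: 365; 1908: 366. Sum = 731.
Total: 266 + 731 + 11 = 1008 days.
1008 is a multiple of 7, so 1906-04-09 falls on the same weekday: Monday.

Monday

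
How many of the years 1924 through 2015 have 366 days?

23

Years divisible by 4: 1924, 1928, …, 2012 — 23 in all.
2000 is divisible by 400, so still leap.
No century exceptions apply. Count: 23.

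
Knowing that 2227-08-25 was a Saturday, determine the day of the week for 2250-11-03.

Sunday

From August 25, 2227 to August 25, 2250: 23 years, of which 6 contain a Feb 29 — 17×365 + 6×366 = 8401 days.
August 2250: 31 − 25 = 6 days remain.
Then September (30), October (31): 30 + 31 = 61 days.
November 1–3, 2250: 3 days.
Residual: 70 days.
Total: 8471 days.
8471 mod 7 = 1, so 1 day after Saturday is Sunday.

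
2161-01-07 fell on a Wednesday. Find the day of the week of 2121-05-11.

Sunday

Count forward from the earlier date (May 11, 2121) to the later (January 7, 2161):
Day-of-year of May 11, 2121: 131.
Day-of-year of January 7, 2161: 7.
2121 has 365 days, so 365 − 131 = 234 days remain in 2121.
Full years 2122–2160: 29 common + 10 leap = 29×365 + 10×366 = 14245 days.
Total: 234 + 14245 + 7 = 14486 days.
14486 mod 7 = 3, so 3 days before Wednesday is Sunday.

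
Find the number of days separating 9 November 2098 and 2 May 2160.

22454

From November 9, 2098 to November 9, 2159: 61 years, of which 14 contain a Feb 29 — 47×365 + 14×366 = 22279 days.
(2100 is not a leap year (divisible by 100 but not 400).)
November 2159: 30 − 9 = 21 days remain.
Then December (31), January (31), February 2160 (29), March (31), April (30): 31 + 31 + 29 + 31 + 30 = 152 days.
May 1–2, 2160: 2 days.
Residual: 175 days.
Total: 22454 days.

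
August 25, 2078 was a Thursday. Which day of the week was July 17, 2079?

August 2078: 31 − 25 = 6 days remain.
Then 10 full months totalling 303 days.
July 1–17, 2079: 17 days.
Residual: 326 days.
Total: 326 days.
326 mod 7 = 4, so 4 days after Thursday is Monday.

Monday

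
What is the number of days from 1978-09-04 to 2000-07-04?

7974

Day-of-year of September 4, 1978: 247.
Day-of-year of July 4, 2000: 186.
1978 has 365 days, so 365 − 247 = 118 days remain in 1978.
Full years 1979–1999: 16 common + 5 leap = 16×365 + 5×366 = 7670 days.
Total: 118 + 7670 + 186 = 7974 days.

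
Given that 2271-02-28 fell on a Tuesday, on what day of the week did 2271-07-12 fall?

February 2271: 28 − 28 = 0 days remain (2271 is not a leap year, so February has 28 days).
Then March (31), April (30), May (31), June (30): 31 + 30 + 31 + 30 = 122 days.
July 1–12, 2271: 12 days.
Total: 0 + 122 + 12 = 134 days.
134 mod 7 = 1, so 1 day after Tuesday is Wednesday.

Wednesday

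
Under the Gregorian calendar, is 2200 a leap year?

No

2200 is not a leap year (divisible by 100 but not 400).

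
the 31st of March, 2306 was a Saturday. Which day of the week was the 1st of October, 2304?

Count forward from the earlier date (October 1, 2304) to the later (March 31, 2306):
Day-of-year of October 1, 2304: 275.
Day-of-year of March 31, 2306: 90.
2304 has 366 days, so 366 − 275 = 91 days remain in 2304.
Full years: 2305: 365. Sum = 365.
Total: 91 + 365 + 90 = 546 days.
546 is a multiple of 7, so the 1st of October, 2304 falls on the same weekday: Saturday.

Saturday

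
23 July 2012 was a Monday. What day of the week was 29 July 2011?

Friday

Count forward from the earlier date (July 29, 2011) to the later (July 23, 2012):
July 2011: 31 − 29 = 2 days remain.
Then 11 full months totalling 335 days.
July 1–23, 2012: 23 days.
Residual: 360 days.
Total: 360 days.
360 mod 7 = 3, so 3 days before Monday is Friday.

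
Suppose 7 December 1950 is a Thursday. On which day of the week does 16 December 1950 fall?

Saturday

Within December 1950: 16 − 7 = 9 days.
9 mod 7 = 2, so 2 days after Thursday is Saturday.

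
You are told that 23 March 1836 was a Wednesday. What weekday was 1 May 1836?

March 1836: 31 − 23 = 8 days remain.
Then April (30): 30 days.
May 1, 1836: 1 day.
Total: 8 + 30 + 1 = 39 days.
39 mod 7 = 4, so 4 days after Wednesday is Sunday.

Sunday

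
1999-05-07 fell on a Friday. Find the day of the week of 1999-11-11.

May 1999: 31 − 7 = 24 days remain.
Then June (30), July (31), August (31), September (30), October (31): 30 + 31 + 31 + 30 + 31 = 153 days.
November 1–11, 1999: 11 days.
Total: 24 + 153 + 11 = 188 days.
188 mod 7 = 6, so 6 days after Friday is Thursday.

Thursday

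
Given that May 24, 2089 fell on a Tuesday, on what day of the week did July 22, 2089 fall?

Friday

May 2089: 31 − 24 = 7 days remain.
Then June (30): 30 days.
July 1–22, 2089: 22 days.
Total: 7 + 30 + 22 = 59 days.
59 mod 7 = 3, so 3 days after Tuesday is Friday.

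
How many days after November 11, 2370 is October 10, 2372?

November 11, 2370 → November 11, 2371: 365 days.
November 2371: 30 − 11 = 19 days remain.
Then 10 full months totalling 305 days.
October 1–10, 2372: 10 days.
Residual: 334 days.
Total: 699 days.

699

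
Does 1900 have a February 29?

No

1900 is not a leap year (divisible by 100 but not 400).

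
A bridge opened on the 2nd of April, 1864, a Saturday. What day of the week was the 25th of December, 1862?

Thursday

Count forward from the earlier date (December 25, 1862) to the later (April 2, 1864):
December 25, 1862 → December 25, 1863: 365 days.
December 1863: 31 − 25 = 6 days remain.
Then January (31), February 1864 (29), March (31): 31 + 29 + 31 = 91 days.
April 1–2, 1864: 2 days.
Residual: 99 days.
Total: 464 days.
464 mod 7 = 2, so 2 days before Saturday is Thursday.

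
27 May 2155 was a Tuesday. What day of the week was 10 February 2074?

Saturday

Count forward from the earlier date (February 10, 2074) to the later (May 27, 2155):
Day-of-year of February 10, 2074: 41.
Day-of-year of May 27, 2155: 147.
2074 has 365 days, so 365 − 41 = 324 days remain in 2074.
Full years 2075–2154: 61 common + 19 leap = 61×365 + 19×366 = 29219 days.
Total: 324 + 29219 + 147 = 29690 days.
29690 mod 7 = 3, so 3 days before Tuesday is Saturday.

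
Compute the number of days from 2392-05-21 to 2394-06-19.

May 2392: 31 − 21 = 10 days remain.
Then 24 full months totalling 730 days.
June 1–19, 2394: 19 days.
Total: 10 + 730 + 19 = 759 days.

759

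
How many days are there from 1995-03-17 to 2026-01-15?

Day-of-year of March 17, 1995: 76.
Day-of-year of January 15, 2026: 15.
1995 has 365 days, so 365 − 76 = 289 days remain in 1995.
Full years 1996–2025: 22 common + 8 leap = 22×365 + 8×366 = 10958 days.
Total: 289 + 10958 + 15 = 11262 days.

11262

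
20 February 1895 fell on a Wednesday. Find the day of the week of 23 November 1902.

Sunday

From February 20, 1895 to February 20, 1902: 7 years, of which 1 contains a Feb 29 — 6×365 + 1×366 = 2556 days.
(1900 is not a leap year (divisible by 100 but not 400).)
February 1902: 28 − 20 = 8 days remain (1902 is not a leap year, so February has 28 days).
Then March (31), April (30), May (31), June (30), July (31), August (31), September (30), October (31): 31 + 30 + 31 + 30 + 31 + 31 + 30 + 31 = 245 days.
November 1–23, 1902: 23 days.
Residual: 276 days.
Total: 2832 days.
2832 mod 7 = 4, so 4 days after Wednesday is Sunday.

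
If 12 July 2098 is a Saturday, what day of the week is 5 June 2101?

July 12, 2098 → July 12, 2099: 365 days.
July 12, 2099 → July 12, 2100: 365 days (2100 is not a leap year (divisible by 100 but not 400)).
July 2100: 31 − 12 = 19 days remain.
Then 10 full months totalling 304 days.
June 1–5, 2101: 5 days.
Residual: 328 days.
Total: 1058 days.
1058 mod 7 = 1, so 1 day after Saturday is Sunday.

Sunday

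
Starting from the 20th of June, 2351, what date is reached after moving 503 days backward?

the 2nd of February, 2350

Count 503 days before June 20, 2351:
Day-of-year of February 2, 2350: 33.
Day-of-year of June 20, 2351: 171.
2350 has 365 days, so 365 − 33 = 332 days remain in 2350.
Total: 332 + 171 = 503 days.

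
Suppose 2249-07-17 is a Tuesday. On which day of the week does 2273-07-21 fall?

Day-of-year of July 17, 2249: 198.
Day-of-year of July 21, 2273: 202.
2249 has 365 days, so 365 − 198 = 167 days remain in 2249.
Full years 2250–2272: 17 common + 6 leap = 17×365 + 6×366 = 8401 days.
Total: 167 + 8401 + 202 = 8770 days.
8770 mod 7 = 6, so 6 days after Tuesday is Monday.

Monday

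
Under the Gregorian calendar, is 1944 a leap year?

1944 is a leap year.

Yes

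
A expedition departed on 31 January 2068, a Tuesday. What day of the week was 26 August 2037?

Count forward from the earlier date (August 26, 2037) to the later (January 31, 2068):
From August 26, 2037 to August 26, 2067: 30 years, of which 7 contain a Feb 29 — 23×365 + 7×366 = 10957 days.
August 2067: 31 − 26 = 5 days remain.
Then September (30), October (31), November (30), December (31): 30 + 31 + 30 + 31 = 122 days.
January 1–31, 2068: 31 days.
Residual: 158 days.
Total: 11115 days.
11115 mod 7 = 6, so 6 days before Tuesday is Wednesday.

Wednesday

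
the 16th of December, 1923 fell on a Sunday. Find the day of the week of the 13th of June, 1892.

Monday

Count forward from the earlier date (June 13, 1892) to the later (December 16, 1923):
Day-of-year of June 13, 1892: 165.
Day-of-year of December 16, 1923: 350.
1892 has 366 days, so 366 − 165 = 201 days remain in 1892.
Full years 1893–1922: 24 common + 6 leap = 24×365 + 6×366 = 10956 days.
Total: 201 + 10956 + 350 = 11507 days.
11507 mod 7 = 6, so 6 days before Sunday is Monday.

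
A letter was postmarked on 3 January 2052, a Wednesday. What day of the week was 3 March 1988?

Thursday

Count forward from the earlier date (March 3, 1988) to the later (January 3, 2052):
From March 3, 1988 to March 3, 2051: 63 years, of which 15 contain a Feb 29 — 48×365 + 15×366 = 23010 days.
(2000 is a leap year (divisible by 400).)
March 2051: 31 − 3 = 28 days remain.
Then 9 full months totalling 275 days.
January 1–3, 2052: 3 days.
Residual: 306 days.
Total: 23316 days.
23316 mod 7 = 6, so 6 days before Wednesday is Thursday.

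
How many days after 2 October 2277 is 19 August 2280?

Day-of-year of October 2, 2277: 275.
Day-of-year of August 19, 2280: 232.
2277 has 365 days, so 365 − 275 = 90 days remain in 2277.
Full years: 2278: 365; 2279: 365. Sum = 730.
Total: 90 + 730 + 232 = 1052 days.

1052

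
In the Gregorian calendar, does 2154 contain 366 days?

2154 is not a leap year.

No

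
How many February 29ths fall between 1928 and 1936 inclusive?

3

Years divisible by 4 in [1928, 1936]: 1928, 1932, 1936.
No century exceptions apply. Count: 3.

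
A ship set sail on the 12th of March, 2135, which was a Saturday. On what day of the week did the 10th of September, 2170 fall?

Monday

From March 12, 2135 to March 12, 2170: 35 years, of which 9 contain a Feb 29 — 26×365 + 9×366 = 12784 days.
March 2170: 31 − 12 = 19 days remain.
Then April (30), May (31), June (30), July (31), August (31): 30 + 31 + 30 + 31 + 31 = 153 days.
September 1–10, 2170: 10 days.
Residual: 182 days.
Total: 12966 days.
12966 mod 7 = 2, so 2 days after Saturday is Monday.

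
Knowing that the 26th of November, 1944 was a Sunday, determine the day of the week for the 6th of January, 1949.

November 26, 1944 → November 26, 1945: 365 days.
November 26, 1945 → November 26, 1946: 365 days.
November 26, 1946 → November 26, 1947: 365 days.
November 26, 1947 → November 26, 1948: 366 days (1948 is a leap year).
November 1948: 30 − 26 = 4 days remain.
Then December (31): 31 days.
January 1–6, 1949: 6 days.
Residual: 41 days.
Total: 1502 days.
1502 mod 7 = 4, so 4 days after Sunday is Thursday.

Thursday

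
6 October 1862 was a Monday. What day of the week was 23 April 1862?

Count forward from the earlier date (April 23, 1862) to the later (October 6, 1862):
April 1862: 30 − 23 = 7 days remain.
Then May (31), June (30), July (31), August (31), September (30): 31 + 30 + 31 + 31 + 30 = 153 days.
October 1–6, 1862: 6 days.
Total: 7 + 153 + 6 = 166 days.
166 mod 7 = 5, so 5 days before Monday is Wednesday.

Wednesday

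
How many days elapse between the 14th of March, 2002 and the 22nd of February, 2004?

March 14, 2002 → March 14, 2003: 365 days.
March 2003: 31 − 14 = 17 days remain.
Then 10 full months totalling 306 days.
February 1–22, 2004: 22 days (2004 is a leap year).
Residual: 345 days.
Total: 710 days.

710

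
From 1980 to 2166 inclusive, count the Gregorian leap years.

46

Years divisible by 4: 1980, 1984, …, 2164 — 47 in all.
Of these, 2100 is divisible by 100 but not 400, so not leap.
2000 is divisible by 400, so still leap.
Leap years: 47 − 1 = 46.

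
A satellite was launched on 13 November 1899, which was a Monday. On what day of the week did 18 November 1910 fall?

Friday

From November 13, 1899 to November 13, 1910: 11 years, of which 2 contain a Feb 29 — 9×365 + 2×366 = 4017 days.
(1900 is not a leap year (divisible by 100 but not 400).)
Within November 1910: 18 − 13 = 5 days.
Total: 4022 days.
4022 mod 7 = 4, so 4 days after Monday is Friday.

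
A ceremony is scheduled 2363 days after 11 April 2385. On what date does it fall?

30 September 2391

Count 2363 days after April 11, 2385:
Day-of-year of April 11, 2385: 101.
Day-of-year of September 30, 2391: 273.
2385 has 365 days, so 365 − 101 = 264 days remain in 2385.
Full years: 2386: 365; 2387: 365; 2388: 366; 2389: 365; 2390: 365. Sum = 1826.
Total: 264 + 1826 + 273 = 2363 days.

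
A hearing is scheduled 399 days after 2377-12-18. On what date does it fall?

2379-01-21

Count 399 days after December 18, 2377:
December 2377: 31 − 18 = 13 days remain.
Then 12 full months totalling 365 days.
January 1–21, 2379: 21 days.
Total: 13 + 365 + 21 = 399 days.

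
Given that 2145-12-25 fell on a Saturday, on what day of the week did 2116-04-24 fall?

Count forward from the earlier date (April 24, 2116) to the later (December 25, 2145):
Day-of-year of April 24, 2116: 115.
Day-of-year of December 25, 2145: 359.
2116 has 366 days, so 366 − 115 = 251 days remain in 2116.
Full years 2117–2144: 21 common + 7 leap = 21×365 + 7×366 = 10227 days.
Total: 251 + 10227 + 359 = 10837 days.
10837 mod 7 = 1, so 1 day before Saturday is Friday.

Friday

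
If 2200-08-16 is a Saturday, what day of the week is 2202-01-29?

Friday

August 16, 2200 → August 16, 2201: 365 days.
August 2201: 31 − 16 = 15 days remain.
Then September (30), October (31), November (30), December (31): 30 + 31 + 30 + 31 = 122 days.
January 1–29, 2202: 29 days.
Residual: 166 days.
Total: 531 days.
531 mod 7 = 6, so 6 days after Saturday is Friday.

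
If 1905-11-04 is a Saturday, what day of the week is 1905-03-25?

Saturday

Count forward from the earlier date (March 25, 1905) to the later (November 4, 1905):
March 1905: 31 − 25 = 6 days remain.
Then April (30), May (31), June (30), July (31), August (31), September (30), October (31): 30 + 31 + 30 + 31 + 31 + 30 + 31 = 214 days.
November 1–4, 1905: 4 days.
Total: 6 + 214 + 4 = 224 days.
224 is a multiple of 7, so 1905-03-25 falls on the same weekday: Saturday.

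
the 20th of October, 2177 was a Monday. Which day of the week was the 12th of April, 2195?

Sunday

From October 20, 2177 to October 20, 2194: 17 years, of which 4 contain a Feb 29 — 13×365 + 4×366 = 6209 days.
October 2194: 31 − 20 = 11 days remain.
Then November (30), December (31), January (31), February 2195 (28), March (31): 30 + 31 + 31 + 28 + 31 = 151 days.
April 1–12, 2195: 12 days.
Residual: 174 days.
Total: 6383 days.
6383 mod 7 = 6, so 6 days after Monday is Sunday.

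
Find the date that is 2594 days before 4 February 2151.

29 December 2143

Count 2594 days before February 4, 2151:
Day-of-year of December 29, 2143: 363.
Day-of-year of February 4, 2151: 35.
2143 has 365 days, so 365 − 363 = 2 days remain in 2143.
Full years 2144–2150: 5 common + 2 leap = 5×365 + 2×366 = 2557 days.
Total: 2 + 2557 + 35 = 2594 days.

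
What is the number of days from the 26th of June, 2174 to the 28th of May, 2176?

June 26, 2174 → June 26, 2175: 365 days.
June 2175: 30 − 26 = 4 days remain.
Then 10 full months totalling 305 days.
May 1–28, 2176: 28 days.
Residual: 337 days.
Total: 702 days.

702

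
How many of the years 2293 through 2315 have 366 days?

4

Years divisible by 4 in [2293, 2315]: 2296, 2300, 2304, 2308, 2312.
Of these, 2300 is divisible by 100 but not 400, so not leap.
Leap years: 5 − 1 = 4.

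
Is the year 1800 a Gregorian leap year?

No

1800 is not a leap year (divisible by 100 but not 400).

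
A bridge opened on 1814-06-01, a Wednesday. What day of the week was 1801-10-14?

Wednesday

Count forward from the earlier date (October 14, 1801) to the later (June 1, 1814):
From October 14, 1801 to October 14, 1813: 12 years, of which 3 contain a Feb 29 — 9×365 + 3×366 = 4383 days.
October 1813: 31 − 14 = 17 days remain.
Then November (30), December (31), January (31), February 1814 (28), March (31), April (30), May (31): 30 + 31 + 31 + 28 + 31 + 30 + 31 = 212 days.
June 1, 1814: 1 day.
Residual: 230 days.
Total: 4613 days.
4613 is a multiple of 7, so 1801-10-14 falls on the same weekday: Wednesday.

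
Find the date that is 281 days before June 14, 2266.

September 6, 2265

Count 281 days before June 14, 2266:
Day-of-year of September 6, 2265: 249.
Day-of-year of June 14, 2266: 165.
2265 has 365 days, so 365 − 249 = 116 days remain in 2265.
Total: 116 + 165 = 281 days.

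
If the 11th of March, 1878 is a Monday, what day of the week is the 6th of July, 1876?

Thursday

Count forward from the earlier date (July 6, 1876) to the later (March 11, 1878):
Day-of-year of July 6, 1876: 188.
Day-of-year of March 11, 1878: 70.
1876 has 366 days, so 366 − 188 = 178 days remain in 1876.
Full years: 1877: 365. Sum = 365.
Total: 178 + 365 + 70 = 613 days.
613 mod 7 = 4, so 4 days before Monday is Thursday.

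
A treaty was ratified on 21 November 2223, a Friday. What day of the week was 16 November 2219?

Count forward from the earlier date (November 16, 2219) to the later (November 21, 2223):
November 16, 2219 → November 16, 2220: 366 days (2220 is a leap year).
November 16, 2220 → November 16, 2221: 365 days.
November 16, 2221 → November 16, 2222: 365 days.
November 16, 2222 → November 16, 2223: 365 days.
Within November 2223: 21 − 16 = 5 days.
Total: 1466 days.
1466 mod 7 = 3, so 3 days before Friday is Tuesday.

Tuesday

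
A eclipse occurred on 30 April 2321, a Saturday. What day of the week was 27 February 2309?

Count forward from the earlier date (February 27, 2309) to the later (April 30, 2321):
From February 27, 2309 to February 27, 2321: 12 years, of which 3 contain a Feb 29 — 9×365 + 3×366 = 4383 days.
February 2321: 28 − 27 = 1 day remains (2321 is not a leap year, so February has 28 days).
Then March (31): 31 days.
April 1–30, 2321: 30 days.
Residual: 62 days.
Total: 4445 days.
4445 is a multiple of 7, so 27 February 2309 falls on the same weekday: Saturday.

Saturday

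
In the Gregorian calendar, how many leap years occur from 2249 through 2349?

Years divisible by 4: 2252, 2256, …, 2348 — 25 in all.
Of these, 2300 is divisible by 100 but not 400, so not leap.
Leap years: 25 − 1 = 24.

24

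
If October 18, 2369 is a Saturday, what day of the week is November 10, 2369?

October 2369: 31 − 18 = 13 days remain.
November 1–10, 2369: 10 days.
Total: 13 + 10 = 23 days.
23 mod 7 = 2, so 2 days after Saturday is Monday.

Monday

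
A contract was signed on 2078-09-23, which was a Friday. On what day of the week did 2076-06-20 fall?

Saturday

Count forward from the earlier date (June 20, 2076) to the later (September 23, 2078):
June 20, 2076 → June 20, 2077: 365 days.
June 20, 2077 → June 20, 2078: 365 days.
June 2078: 30 − 20 = 10 days remain.
Then July (31), August (31): 31 + 31 = 62 days.
September 1–23, 2078: 23 days.
Residual: 95 days.
Total: 825 days.
825 mod 7 = 6, so 6 days before Friday is Saturday.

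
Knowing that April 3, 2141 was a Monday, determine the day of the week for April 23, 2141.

Within April 2141: 23 − 3 = 20 days.
20 mod 7 = 6, so 6 days after Monday is Sunday.

Sunday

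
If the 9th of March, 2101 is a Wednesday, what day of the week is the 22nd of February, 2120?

Thursday

From March 9, 2101 to March 9, 2119: 18 years, of which 4 contain a Feb 29 — 14×365 + 4×366 = 6574 days.
March 2119: 31 − 9 = 22 days remain.
Then 10 full months totalling 306 days.
February 1–22, 2120: 22 days (2120 is a leap year).
Residual: 350 days.
Total: 6924 days.
6924 mod 7 = 1, so 1 day after Wednesday is Thursday.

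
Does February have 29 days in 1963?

1963 is not a leap year.

No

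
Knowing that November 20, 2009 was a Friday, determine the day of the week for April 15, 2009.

Wednesday

Count forward from the earlier date (April 15, 2009) to the later (November 20, 2009):
April 2009: 30 − 15 = 15 days remain.
Then May (31), June (30), July (31), August (31), September (30), October (31): 31 + 30 + 31 + 31 + 30 + 31 = 184 days.
November 1–20, 2009: 20 days.
Total: 15 + 184 + 20 = 219 days.
219 mod 7 = 2, so 2 days before Friday is Wednesday.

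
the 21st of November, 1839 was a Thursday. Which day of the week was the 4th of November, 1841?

Thursday

Day-of-year of November 21, 1839: 325.
Day-of-year of November 4, 1841: 308.
1839 has 365 days, so 365 − 325 = 40 days remain in 1839.
Full years: 1840: 366. Sum = 366.
Total: 40 + 366 + 308 = 714 days.
714 is a multiple of 7, so the 4th of November, 1841 falls on the same weekday: Thursday.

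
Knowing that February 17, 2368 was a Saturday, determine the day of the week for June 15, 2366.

Wednesday

Count forward from the earlier date (June 15, 2366) to the later (February 17, 2368):
June 2366: 30 − 15 = 15 days remain.
Then 19 full months totalling 580 days.
February 1–17, 2368: 17 days (2368 is a leap year).
Total: 15 + 580 + 17 = 612 days.
612 mod 7 = 3, so 3 days before Saturday is Wednesday.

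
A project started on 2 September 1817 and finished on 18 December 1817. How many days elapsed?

September 1817: 30 − 2 = 28 days remain.
Then October (31), November (30): 31 + 30 = 61 days.
December 1–18, 1817: 18 days.
Total: 28 + 61 + 18 = 107 days.

107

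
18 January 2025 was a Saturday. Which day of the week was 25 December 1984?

Count forward from the earlier date (December 25, 1984) to the later (January 18, 2025):
From December 25, 1984 to December 25, 2024: 40 years, of which 10 contain a Feb 29 — 30×365 + 10×366 = 14610 days.
(2000 is a leap year (divisible by 400).)
December 2024: 31 − 25 = 6 days remain.
January 1–18, 2025: 18 days.
Residual: 24 days.
Total: 14634 days.
14634 mod 7 = 4, so 4 days before Saturday is Tuesday.

Tuesday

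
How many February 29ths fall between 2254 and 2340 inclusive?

21

Years divisible by 4: 2256, 2260, …, 2340 — 22 in all.
Of these, 2300 is divisible by 100 but not 400, so not leap.
Leap years: 22 − 1 = 21.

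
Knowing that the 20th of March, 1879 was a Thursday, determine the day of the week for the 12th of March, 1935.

Tuesday

Day-of-year of March 20, 1879: 79.
Day-of-year of March 12, 1935: 71.
1879 has 365 days, so 365 − 79 = 286 days remain in 1879.
Full years 1880–1934: 42 common + 13 leap = 42×365 + 13×366 = 20088 days.
Total: 286 + 20088 + 71 = 20445 days.
20445 mod 7 = 5, so 5 days after Thursday is Tuesday.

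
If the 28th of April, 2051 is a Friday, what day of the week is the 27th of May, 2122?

Wednesday

From April 28, 2051 to April 28, 2122: 71 years, of which 17 contain a Feb 29 — 54×365 + 17×366 = 25932 days.
(2100 is not a leap year (divisible by 100 but not 400).)
April 2122: 30 − 28 = 2 days remain.
May 1–27, 2122: 27 days.
Residual: 29 days.
Total: 25961 days.
25961 mod 7 = 5, so 5 days after Friday is Wednesday.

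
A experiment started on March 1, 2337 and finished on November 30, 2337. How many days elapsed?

March 2337: 31 − 1 = 30 days remain.
Then April (30), May (31), June (30), July (31), August (31), September (30), October (31): 30 + 31 + 30 + 31 + 31 + 30 + 31 = 214 days.
November 1–30, 2337: 30 days.
Total: 30 + 214 + 30 = 274 days.

274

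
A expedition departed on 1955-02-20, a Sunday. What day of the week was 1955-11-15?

February 1955: 28 − 20 = 8 days remain (1955 is not a leap year, so February has 28 days).
Then March (31), April (30), May (31), June (30), July (31), August (31), September (30), October (31): 31 + 30 + 31 + 30 + 31 + 31 + 30 + 31 = 245 days.
November 1–15, 1955: 15 days.
Total: 8 + 245 + 15 = 268 days.
268 mod 7 = 2, so 2 days after Sunday is Tuesday.

Tuesday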